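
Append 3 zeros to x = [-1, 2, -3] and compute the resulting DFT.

Original 3-point DFT: [-2, -0.5000-4.3301i, -0.5000+4.3301i]
Zero-padded 6-point DFT provides frequency interpolation.

DFT_6([x, 0, ...]) = [-2, 1.5000+0.8660i, -0.5000-4.3301i, -6, -0.5000+4.3301i, 1.5000-0.8660i]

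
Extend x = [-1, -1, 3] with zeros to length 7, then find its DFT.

Original 3-point DFT: [1, -2.0000+3.4641i, -2.0000-3.4641i]
Zero-padded 7-point DFT provides frequency interpolation.

DFT_7([x, 0, ...]) = [1, -2.2911-2.1430i, -3.4804+2.2766i, 1.7714+2.7794i, 1.7714-2.7794i, -3.4804-2.2766i, -2.2911+2.1430i]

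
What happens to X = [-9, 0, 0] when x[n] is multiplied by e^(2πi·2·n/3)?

Modulation property: DFT(ω_3^(-2n)·x[n]) = X[(k-2) mod 3], so circularly shift X by 2 positions.

X[k-2] = [0, 0, -9]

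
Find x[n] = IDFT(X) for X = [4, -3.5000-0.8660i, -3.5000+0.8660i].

x[n] = (1/3) Σ(k=0 to 2) X[k] · e^(2πikn/3)

Computing each x[n]:
x[0] = -1
x[1] = 3
x[2] = 2

x = [-1, 3, 2]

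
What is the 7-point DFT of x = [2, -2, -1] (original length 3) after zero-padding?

Original 3-point DFT: [-1, 3.5000+0.8660i, 3.5000-0.8660i]
Zero-padded 7-point DFT provides frequency interpolation.

DFT_7([x, 0, ...]) = [-1, 0.9755+2.5386i, 3.3460+1.5160i, 3.1784+0.0859i, 3.1784-0.0859i, 3.3460-1.5160i, 0.9755-2.5386i]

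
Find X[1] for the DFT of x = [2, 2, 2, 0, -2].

X[1] = Σ(n=0 to 4) x[n] · ω_5^(1n) where ω_5 = e^(-2πi/5)
= (2)·ω_5^0 + (2)·ω_5^1 + (2)·ω_5^2 + (0)·ω_5^3 + (-2)·ω_5^4

X[1] = 0.3820-4.9798i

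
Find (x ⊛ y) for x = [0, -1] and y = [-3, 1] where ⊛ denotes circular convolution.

(x ⊛ y)[n] = Σ(m=0 to 1) x[m] · y[(n-m) mod 2]

Computing each output sample:
(x ⊛ y)[0] = -1
(x ⊛ y)[1] = 3

x ⊛ y = [-1, 3]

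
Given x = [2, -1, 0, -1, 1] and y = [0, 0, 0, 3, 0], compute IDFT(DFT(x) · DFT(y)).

(x ⊛ y)[n] = Σ(m=0 to 4) x[m] · y[(n-m) mod 5]

Computing each output sample:
(x ⊛ y)[0] = 0
(x ⊛ y)[1] = -3
(x ⊛ y)[2] = 3
(x ⊛ y)[3] = 6
(x ⊛ y)[4] = -3

x ⊛ y = [0, -3, 3, 6, -3]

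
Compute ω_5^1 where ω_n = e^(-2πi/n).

ω_5^1 = e^(-2πi·1/5)
= cos(-2π·1/5) + i·sin(-2π·1/5)
= cos(-2π/5) + i·sin(-2π/5)

ω_5^1 = cos(-2π/5) + i·sin(-2π/5) = 0.3090-0.9511i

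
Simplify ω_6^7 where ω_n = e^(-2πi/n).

Since ω_6^6 = 1, powers reduce modulo 6.
7 mod 6 = 1
So ω_6^7 = ω_6^1 = e^(-2πi·1/6)

ω_6^7 = ω_6^1 = 0.5000-0.8660i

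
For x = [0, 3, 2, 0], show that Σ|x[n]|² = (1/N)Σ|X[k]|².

Time domain:
Σ|x[n]|² = |0|² + |3|² + |2|² + |0|² = 13.0000

Frequency domain:
(1/4)Σ|X[k]|² = (1/4)(|5|² + |-2-3i|² + |-1|² + |-2+3i|²) = (1/4)·52.0000 = 13.0000

Both sides agree, confirming Parseval's theorem.

Σ|x[n]|² = (1/N)Σ|X[k]|² = 13.0000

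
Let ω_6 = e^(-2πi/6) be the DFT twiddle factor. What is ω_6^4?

ω_6^4 = e^(-2πi·4/6)
= cos(-2π·4/6) + i·sin(-2π·4/6)
= cos(-8π/6) + i·sin(-8π/6)

ω_6^4 = cos(-8π/6) + i·sin(-8π/6) = -0.5000+0.8660i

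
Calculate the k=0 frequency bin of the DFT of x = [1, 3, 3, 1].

X[0] = Σ(n=0 to 3) x[n] · ω_4^0 = Σ x[n]
= (1) + (3) + (3) + (1)

X[0] = 8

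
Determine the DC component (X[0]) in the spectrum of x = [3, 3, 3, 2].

X[0] = Σ(n=0 to 3) x[n] · ω_4^0 = Σ x[n]
= (3) + (3) + (3) + (2)

X[0] = 11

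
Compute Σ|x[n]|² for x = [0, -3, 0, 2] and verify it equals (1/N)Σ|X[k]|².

Time domain:
Σ|x[n]|² = |0|² + |-3|² + |0|² + |2|² = 13.0000

Frequency domain:
(1/4)Σ|X[k]|² = (1/4)(|-1|² + |5i|² + |1|² + |-5i|²) = (1/4)·52.0000 = 13.0000

Both sides agree, confirming Parseval's theorem.

Σ|x[n]|² = (1/N)Σ|X[k]|² = 13.0000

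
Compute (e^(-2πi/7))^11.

Since ω_7^7 = 1, powers reduce modulo 7.
11 mod 7 = 4
So ω_7^11 = ω_7^4 = e^(-2πi·4/7)

ω_7^11 = ω_7^4 = -0.9010+0.4339i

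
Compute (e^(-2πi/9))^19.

Since ω_9^9 = 1, powers reduce modulo 9.
19 mod 9 = 1
So ω_9^19 = ω_9^1 = e^(-2πi·1/9)

ω_9^19 = ω_9^1 = 0.7660-0.6428i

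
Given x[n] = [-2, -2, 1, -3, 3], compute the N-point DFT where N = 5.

X[k] = Σ(n=0 to 4) x[n] · ω_5^(nk)
where ω_5 = e^(-2πi/5)

Computing each X[k]:
X[0] = -3
X[1] = -0.0729+2.4041i
X[2] = -3.4271+6.7432i
X[3] = -3.4271-6.7432i
X[4] = -0.0729-2.4041i

X = [-3, -0.0729+2.4041i, -3.4271+6.7432i, -3.4271-6.7432i, -0.0729-2.4041i]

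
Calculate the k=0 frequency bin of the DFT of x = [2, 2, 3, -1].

X[0] = Σ(n=0 to 3) x[n] · ω_4^0 = Σ x[n]
= (2) + (2) + (3) + (-1)

X[0] = 6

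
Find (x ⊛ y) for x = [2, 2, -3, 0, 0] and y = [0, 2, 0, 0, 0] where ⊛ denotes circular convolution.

(x ⊛ y)[n] = Σ(m=0 to 4) x[m] · y[(n-m) mod 5]

Computing each output sample:
(x ⊛ y)[0] = 0
(x ⊛ y)[1] = 4
(x ⊛ y)[2] = 4
(x ⊛ y)[3] = -6
(x ⊛ y)[4] = 0

x ⊛ y = [0, 4, 4, -6, 0]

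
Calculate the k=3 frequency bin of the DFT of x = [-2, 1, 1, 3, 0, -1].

X[3] = Σ(n=0 to 5) x[n] · ω_6^(3n) where ω_6 = e^(-2πi/6)
= (-2)·ω_6^0 + (1)·ω_6^3 + (1)·ω_6^6 + (3)·ω_6^9 + (0)·ω_6^12 + (-1)·ω_6^15

X[3] = -4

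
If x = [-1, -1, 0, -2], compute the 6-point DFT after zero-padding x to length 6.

Original 4-point DFT: [-4, -1-1i, 2, -1+1i]
Zero-padded 6-point DFT provides frequency interpolation.

DFT_6([x, 0, ...]) = [-4, 0.5000+0.8660i, -2.5000+0.8660i, 2, -2.5000-0.8660i, 0.5000-0.8660i]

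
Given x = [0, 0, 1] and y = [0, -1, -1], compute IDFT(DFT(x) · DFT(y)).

(x ⊛ y)[n] = Σ(m=0 to 2) x[m] · y[(n-m) mod 3]

Computing each output sample:
(x ⊛ y)[0] = -1
(x ⊛ y)[1] = -1
(x ⊛ y)[2] = 0

x ⊛ y = [-1, -1, 0]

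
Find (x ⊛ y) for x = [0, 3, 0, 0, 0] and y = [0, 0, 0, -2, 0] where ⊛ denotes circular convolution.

(x ⊛ y)[n] = Σ(m=0 to 4) x[m] · y[(n-m) mod 5]

Computing each output sample:
(x ⊛ y)[0] = 0
(x ⊛ y)[1] = 0
(x ⊛ y)[2] = 0
(x ⊛ y)[3] = 0
(x ⊛ y)[4] = -6

x ⊛ y = [0, 0, 0, 0, -6]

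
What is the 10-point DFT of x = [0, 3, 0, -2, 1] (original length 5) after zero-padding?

Original 5-point DFT: [2, 2.8541-3.0777i, -3.8541+0.7265i, -3.8541-0.7265i, 2.8541+3.0777i]
Zero-padded 10-point DFT provides frequency interpolation.

DFT_10([x, 0, ...]) = [2, 2.2361-0.4490i, 2.8541-3.0777i, -2.2361-4.9798i, -3.8541+0.7265i, 0, -3.8541-0.7265i, -2.2361+4.9798i, 2.8541+3.0777i, 2.2361+0.4490i]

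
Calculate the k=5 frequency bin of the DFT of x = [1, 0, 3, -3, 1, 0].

X[5] = Σ(n=0 to 5) x[n] · ω_6^(5n) where ω_6 = e^(-2πi/6)
= (1)·ω_6^0 + (0)·ω_6^5 + (3)·ω_6^10 + (-3)·ω_6^15 + (1)·ω_6^20 + (0)·ω_6^25

X[5] = 2.0000+1.7321i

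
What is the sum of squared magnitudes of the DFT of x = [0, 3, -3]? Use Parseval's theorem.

Parseval: Σ|x[n]|² = (1/N)Σ|X[k]|², so Σ|X[k]|² = N·Σ|x[n]|² = 3·18.0000

Σ|X[k]|² = N·Σ|x[n]|² = 3·18.0000 = 54.0000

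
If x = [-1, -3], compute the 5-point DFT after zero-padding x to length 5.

Original 2-point DFT: [-4, 2]
Zero-padded 5-point DFT provides frequency interpolation.

DFT_5([x, 0, ...]) = [-4, -1.9271+2.8532i, 1.4271+1.7634i, 1.4271-1.7634i, -1.9271-2.8532i]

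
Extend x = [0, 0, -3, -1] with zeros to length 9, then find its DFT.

Original 4-point DFT: [-4, 3-1i, -2, 3+1i]
Zero-padded 9-point DFT provides frequency interpolation.

DFT_9([x, 0, ...]) = [-4, -0.0209+3.8204i, 3.3191+0.1600i, 0.5000-2.5981i, -1.7981-1.0623i, -1.7981+1.0623i, 0.5000+2.5981i, 3.3191-0.1600i, -0.0209-3.8204i]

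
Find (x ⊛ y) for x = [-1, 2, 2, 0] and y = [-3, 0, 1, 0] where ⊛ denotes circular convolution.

(x ⊛ y)[n] = Σ(m=0 to 3) x[m] · y[(n-m) mod 4]

Computing each output sample:
(x ⊛ y)[0] = 5
(x ⊛ y)[1] = -6
(x ⊛ y)[2] = -7
(x ⊛ y)[3] = 2

x ⊛ y = [5, -6, -7, 2]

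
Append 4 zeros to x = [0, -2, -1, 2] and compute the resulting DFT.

Original 4-point DFT: [-1, 1+4i, -1, 1-4i]
Zero-padded 8-point DFT provides frequency interpolation.

DFT_8([x, 0, ...]) = [-1, -2.8284+1.0000i, 1+4i, 2.8284-1.0000i, -1, 2.8284+1.0000i, 1-4i, -2.8284-1.0000i]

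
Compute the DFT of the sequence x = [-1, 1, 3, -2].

X[k] = Σ(n=0 to 3) x[n] · ω_4^(nk)
where ω_4 = e^(-2πi/4)

Computing each X[k]:
X[0] = 1
X[1] = -4-3i
X[2] = 3
X[3] = -4+3i

X = [1, -4-3i, 3, -4+3i]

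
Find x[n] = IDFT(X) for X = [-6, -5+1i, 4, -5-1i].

x[n] = (1/4) Σ(k=0 to 3) X[k] · e^(2πikn/4)

Computing each x[n]:
x[0] = -3
x[1] = -3
x[2] = 2
x[3] = -2

x = [-3, -3, 2, -2]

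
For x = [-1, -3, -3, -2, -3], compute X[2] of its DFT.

X[2] = Σ(n=0 to 4) x[n] · ω_5^(2n) where ω_5 = e^(-2πi/5)
= (-1)·ω_5^0 + (-3)·ω_5^2 + (-3)·ω_5^4 + (-2)·ω_5^6 + (-3)·ω_5^8

X[2] = 2.3090-0.9511i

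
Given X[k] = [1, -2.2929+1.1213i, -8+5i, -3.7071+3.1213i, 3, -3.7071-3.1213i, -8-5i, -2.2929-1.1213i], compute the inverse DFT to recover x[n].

x[n] = (1/8) Σ(k=0 to 7) X[k] · e^(2πikn/8)

Computing each x[n]:
x[0] = -3
x[1] = -2
x[2] = 3
x[3] = 0
x[4] = 0
x[5] = -1
x[6] = 2
x[7] = 2

x = [-3, -2, 3, 0, 0, -1, 2, 2]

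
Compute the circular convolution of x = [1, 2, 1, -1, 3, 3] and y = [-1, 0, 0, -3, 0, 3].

(x ⊛ y)[n] = Σ(m=0 to 5) x[m] · y[(n-m) mod 6]

Computing each output sample:
(x ⊛ y)[0] = 8
(x ⊛ y)[1] = -8
(x ⊛ y)[2] = -13
(x ⊛ y)[3] = 7
(x ⊛ y)[4] = 0
(x ⊛ y)[5] = -3

x ⊛ y = [8, -8, -13, 7, 0, -3]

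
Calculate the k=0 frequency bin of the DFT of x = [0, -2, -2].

X[0] = Σ(n=0 to 2) x[n] · ω_3^0 = Σ x[n]
= (0) + (-2) + (-2)

X[0] = -4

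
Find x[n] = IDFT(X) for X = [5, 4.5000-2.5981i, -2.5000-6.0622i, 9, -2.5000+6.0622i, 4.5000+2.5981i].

x[n] = (1/6) Σ(k=0 to 5) X[k] · e^(2πikn/6)

Computing each x[n]:
x[0] = 3
x[1] = 3
x[2] = 1
x[3] = -3
x[4] = 3
x[5] = -2

x = [3, 3, 1, -3, 3, -2]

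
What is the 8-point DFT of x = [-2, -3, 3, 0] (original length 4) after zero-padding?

Original 4-point DFT: [-2, -5+3i, 4, -5-3i]
Zero-padded 8-point DFT provides frequency interpolation.

DFT_8([x, 0, ...]) = [-2, -4.1213-0.8787i, -5+3i, 0.1213+5.1213i, 4, 0.1213-5.1213i, -5-3i, -4.1213+0.8787i]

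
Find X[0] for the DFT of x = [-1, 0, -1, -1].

X[0] = Σ(n=0 to 3) x[n] · ω_4^0 = Σ x[n]
= (-1) + (0) + (-1) + (-1)

X[0] = -3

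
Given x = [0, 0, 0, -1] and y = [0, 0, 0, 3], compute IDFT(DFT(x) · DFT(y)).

(x ⊛ y)[n] = Σ(m=0 to 3) x[m] · y[(n-m) mod 4]

Computing each output sample:
(x ⊛ y)[0] = 0
(x ⊛ y)[1] = 0
(x ⊛ y)[2] = -3
(x ⊛ y)[3] = 0

x ⊛ y = [0, 0, -3, 0]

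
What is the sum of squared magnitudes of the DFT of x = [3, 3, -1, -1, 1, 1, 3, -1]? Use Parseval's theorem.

Parseval: Σ|x[n]|² = (1/N)Σ|X[k]|², so Σ|X[k]|² = N·Σ|x[n]|² = 8·32.0000

Σ|X[k]|² = N·Σ|x[n]|² = 8·32.0000 = 256.0000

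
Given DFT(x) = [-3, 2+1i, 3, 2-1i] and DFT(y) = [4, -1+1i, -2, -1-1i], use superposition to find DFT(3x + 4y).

By linearity: DFT(3x + 4y) = 3·DFT(x) + 4·DFT(y)
= 3·[-3, 2+1i, 3, 2-1i] + 4·[4, -1+1i, -2, -1-1i]

Computing element-wise:
Z[0] = 3·(-3) + 4·(4) = 7
Z[1] = 3·(2+1i) + 4·(-1+1i) = 2+7i
Z[2] = 3·(3) + 4·(-2) = 1
Z[3] = 3·(2-1i) + 4·(-1-1i) = 2-7i

DFT(3x + 4y) = 3·X + 4·Y = [7, 2+7i, 1, 2-7i]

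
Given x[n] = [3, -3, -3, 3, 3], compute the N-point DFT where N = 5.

X[k] = Σ(n=0 to 4) x[n] · ω_5^(nk)
where ω_5 = e^(-2πi/5)

Computing each X[k]:
X[0] = 3
X[1] = 3.0000+9.2331i
X[2] = 3.0000-2.1796i
X[3] = 3.0000+2.1796i
X[4] = 3.0000-9.2331i

X = [3, 3.0000+9.2331i, 3.0000-2.1796i, 3.0000+2.1796i, 3.0000-9.2331i]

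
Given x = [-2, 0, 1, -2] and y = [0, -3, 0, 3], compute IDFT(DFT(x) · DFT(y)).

(x ⊛ y)[n] = Σ(m=0 to 3) x[m] · y[(n-m) mod 4]

Computing each output sample:
(x ⊛ y)[0] = 6
(x ⊛ y)[1] = 9
(x ⊛ y)[2] = -6
(x ⊛ y)[3] = -9

x ⊛ y = [6, 9, -6, -9]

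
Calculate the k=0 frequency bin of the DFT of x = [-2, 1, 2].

X[0] = Σ(n=0 to 2) x[n] · ω_3^0 = Σ x[n]
= (-2) + (1) + (2)

X[0] = 1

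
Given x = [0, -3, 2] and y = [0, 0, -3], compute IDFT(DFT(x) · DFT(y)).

(x ⊛ y)[n] = Σ(m=0 to 2) x[m] · y[(n-m) mod 3]

Computing each output sample:
(x ⊛ y)[0] = 9
(x ⊛ y)[1] = -6
(x ⊛ y)[2] = 0

x ⊛ y = [9, -6, 0]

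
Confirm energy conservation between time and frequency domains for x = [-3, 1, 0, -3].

Time domain:
Σ|x[n]|² = |-3|² + |1|² + |0|² + |-3|² = 19.0000

Frequency domain:
(1/4)Σ|X[k]|² = (1/4)(|-5|² + |-3-4i|² + |-1|² + |-3+4i|²) = (1/4)·76.0000 = 19.0000

Both sides agree, confirming Parseval's theorem.

Σ|x[n]|² = (1/N)Σ|X[k]|² = 19.0000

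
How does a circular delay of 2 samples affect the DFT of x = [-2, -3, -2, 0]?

Time shift by 2: X_shifted[k] = ω_4^(2k) · X[k]
Shifted x = [-2, 0, -2, -3]

DFT(x[n-2]) = [-7, -3i, -1, 3i]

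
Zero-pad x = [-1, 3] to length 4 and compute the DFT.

Original 2-point DFT: [2, -4]
Zero-padded 4-point DFT provides frequency interpolation.

DFT_4([x, 0, ...]) = [2, -1-3i, -4, -1+3i]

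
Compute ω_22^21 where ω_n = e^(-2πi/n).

ω_22^21 = e^(-2πi·21/22)
= cos(-2π·21/22) + i·sin(-2π·21/22)
= cos(-42π/22) + i·sin(-42π/22)

ω_22^21 = cos(-42π/22) + i·sin(-42π/22) = 0.9595+0.2817i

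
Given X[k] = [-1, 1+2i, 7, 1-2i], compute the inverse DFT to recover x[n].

x[n] = (1/4) Σ(k=0 to 3) X[k] · e^(2πikn/4)

Computing each x[n]:
x[0] = 2
x[1] = -3
x[2] = 1
x[3] = -1

x = [2, -3, 1, -1]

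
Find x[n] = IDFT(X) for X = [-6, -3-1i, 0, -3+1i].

x[n] = (1/4) Σ(k=0 to 3) X[k] · e^(2πikn/4)

Computing each x[n]:
x[0] = -3
x[1] = -1
x[2] = 0
x[3] = -2

x = [-3, -1, 0, -2]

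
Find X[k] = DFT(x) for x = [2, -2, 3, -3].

X[k] = Σ(n=0 to 3) x[n] · ω_4^(nk)
where ω_4 = e^(-2πi/4)

Computing each X[k]:
X[0] = 0
X[1] = -1-1i
X[2] = 10
X[3] = -1+1i

X = [0, -1-1i, 10, -1+1i]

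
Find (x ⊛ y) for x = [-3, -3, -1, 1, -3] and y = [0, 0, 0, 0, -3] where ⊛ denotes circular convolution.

(x ⊛ y)[n] = Σ(m=0 to 4) x[m] · y[(n-m) mod 5]

Computing each output sample:
(x ⊛ y)[0] = 9
(x ⊛ y)[1] = 3
(x ⊛ y)[2] = -3
(x ⊛ y)[3] = 9
(x ⊛ y)[4] = 9

x ⊛ y = [9, 3, -3, 9, 9]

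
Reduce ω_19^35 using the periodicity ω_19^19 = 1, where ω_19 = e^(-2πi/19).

Since ω_19^19 = 1, powers reduce modulo 19.
35 mod 19 = 16
So ω_19^35 = ω_19^16 = e^(-2πi·16/19)

ω_19^35 = ω_19^16 = 0.5469+0.8372i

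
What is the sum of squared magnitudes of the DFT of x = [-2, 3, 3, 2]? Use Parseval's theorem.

Parseval: Σ|x[n]|² = (1/N)Σ|X[k]|², so Σ|X[k]|² = N·Σ|x[n]|² = 4·26.0000

Σ|X[k]|² = N·Σ|x[n]|² = 4·26.0000 = 104.0000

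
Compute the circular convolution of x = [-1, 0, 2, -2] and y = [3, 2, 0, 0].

(x ⊛ y)[n] = Σ(m=0 to 3) x[m] · y[(n-m) mod 4]

Computing each output sample:
(x ⊛ y)[0] = -7
(x ⊛ y)[1] = -2
(x ⊛ y)[2] = 6
(x ⊛ y)[3] = -2

x ⊛ y = [-7, -2, 6, -2]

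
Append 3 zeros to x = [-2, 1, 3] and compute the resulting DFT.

Original 3-point DFT: [2, -4.0000+1.7321i, -4.0000-1.7321i]
Zero-padded 6-point DFT provides frequency interpolation.

DFT_6([x, 0, ...]) = [2, -3.0000-3.4641i, -4.0000+1.7321i, 0, -4.0000-1.7321i, -3.0000+3.4641i]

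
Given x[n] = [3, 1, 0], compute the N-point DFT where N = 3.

X[k] = Σ(n=0 to 2) x[n] · ω_3^(nk)
where ω_3 = e^(-2πi/3)

Computing each X[k]:
X[0] = 4
X[1] = 2.5000-0.8660i
X[2] = 2.5000+0.8660i

X = [4, 2.5000-0.8660i, 2.5000+0.8660i]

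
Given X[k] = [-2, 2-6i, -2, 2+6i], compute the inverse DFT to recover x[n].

x[n] = (1/4) Σ(k=0 to 3) X[k] · e^(2πikn/4)

Computing each x[n]:
x[0] = 0
x[1] = 3
x[2] = -2
x[3] = -3

x = [0, 3, -2, -3]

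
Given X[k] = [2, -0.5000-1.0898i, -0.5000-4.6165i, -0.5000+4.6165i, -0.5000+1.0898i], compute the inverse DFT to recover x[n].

x[n] = (1/5) Σ(k=0 to 4) X[k] · e^(2πikn/5)

Computing each x[n]:
x[0] = 0
x[1] = 2
x[2] = -1
x[3] = 2
x[4] = -1

x = [0, 2, -1, 2, -1]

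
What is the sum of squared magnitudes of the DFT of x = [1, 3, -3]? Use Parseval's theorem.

Parseval: Σ|x[n]|² = (1/N)Σ|X[k]|², so Σ|X[k]|² = N·Σ|x[n]|² = 3·19.0000

Σ|X[k]|² = N·Σ|x[n]|² = 3·19.0000 = 57.0000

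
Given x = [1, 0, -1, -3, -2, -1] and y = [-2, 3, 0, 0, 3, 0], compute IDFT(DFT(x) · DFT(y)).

(x ⊛ y)[n] = Σ(m=0 to 5) x[m] · y[(n-m) mod 6]

Computing each output sample:
(x ⊛ y)[0] = -8
(x ⊛ y)[1] = -6
(x ⊛ y)[2] = -4
(x ⊛ y)[3] = 0
(x ⊛ y)[4] = -2
(x ⊛ y)[5] = -4

x ⊛ y = [-8, -6, -4, 0, -2, -4]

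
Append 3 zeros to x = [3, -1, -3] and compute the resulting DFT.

Original 3-point DFT: [-1, 5.0000-1.7321i, 5.0000+1.7321i]
Zero-padded 6-point DFT provides frequency interpolation.

DFT_6([x, 0, ...]) = [-1, 4.0000+3.4641i, 5.0000-1.7321i, 1, 5.0000+1.7321i, 4.0000-3.4641i]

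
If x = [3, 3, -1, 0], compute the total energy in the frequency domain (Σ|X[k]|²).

Parseval: Σ|x[n]|² = (1/N)Σ|X[k]|², so Σ|X[k]|² = N·Σ|x[n]|² = 4·19.0000

Σ|X[k]|² = N·Σ|x[n]|² = 4·19.0000 = 76.0000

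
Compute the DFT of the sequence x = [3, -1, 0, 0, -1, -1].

X[k] = Σ(n=0 to 5) x[n] · ω_6^(nk)
where ω_6 = e^(-2πi/6)

Computing each X[k]:
X[0] = 0
X[1] = 2.5000-0.8660i
X[2] = 4.5000+0.8660i
X[3] = 4
X[4] = 4.5000-0.8660i
X[5] = 2.5000+0.8660i

X = [0, 2.5000-0.8660i, 4.5000+0.8660i, 4, 4.5000-0.8660i, 2.5000+0.8660i]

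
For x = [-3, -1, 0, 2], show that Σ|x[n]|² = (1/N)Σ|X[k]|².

Time domain:
Σ|x[n]|² = |-3|² + |-1|² + |0|² + |2|² = 14.0000

Frequency domain:
(1/4)Σ|X[k]|² = (1/4)(|-2|² + |-3+3i|² + |-4|² + |-3-3i|²) = (1/4)·56.0000 = 14.0000

Both sides agree, confirming Parseval's theorem.

Σ|x[n]|² = (1/N)Σ|X[k]|² = 14.0000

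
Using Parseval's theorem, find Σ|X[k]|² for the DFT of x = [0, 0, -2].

Parseval: Σ|x[n]|² = (1/N)Σ|X[k]|², so Σ|X[k]|² = N·Σ|x[n]|² = 3·4.0000

Σ|X[k]|² = N·Σ|x[n]|² = 3·4.0000 = 12.0000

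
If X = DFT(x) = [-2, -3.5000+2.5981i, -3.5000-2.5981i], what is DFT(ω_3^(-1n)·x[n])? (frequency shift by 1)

Modulation property: DFT(ω_3^(-1n)·x[n]) = X[(k-1) mod 3], so circularly shift X by 1 positions.

X[k-1] = [-3.5000-2.5981i, -2, -3.5000+2.5981i]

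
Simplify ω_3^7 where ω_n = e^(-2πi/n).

Since ω_3^3 = 1, powers reduce modulo 3.
7 mod 3 = 1
So ω_3^7 = ω_3^1 = e^(-2πi·1/3)

ω_3^7 = ω_3^1 = -0.5000-0.8660i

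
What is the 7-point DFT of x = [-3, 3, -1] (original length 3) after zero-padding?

Original 3-point DFT: [-1, -4.0000-3.4641i, -4.0000+3.4641i]
Zero-padded 7-point DFT provides frequency interpolation.

DFT_7([x, 0, ...]) = [-1, -0.9070-1.3706i, -2.7666-3.3587i, -6.3264-2.0835i, -6.3264+2.0835i, -2.7666+3.3587i, -0.9070+1.3706i]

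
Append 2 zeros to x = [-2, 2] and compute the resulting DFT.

Original 2-point DFT: [0, -4]
Zero-padded 4-point DFT provides frequency interpolation.

DFT_4([x, 0, ...]) = [0, -2-2i, -4, -2+2i]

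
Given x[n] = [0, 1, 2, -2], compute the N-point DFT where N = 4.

X[k] = Σ(n=0 to 3) x[n] · ω_4^(nk)
where ω_4 = e^(-2πi/4)

Computing each X[k]:
X[0] = 1
X[1] = -2-3i
X[2] = 3
X[3] = -2+3i

X = [1, -2-3i, 3, -2+3i]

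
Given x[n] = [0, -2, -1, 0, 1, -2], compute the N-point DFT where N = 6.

X[k] = Σ(n=0 to 5) x[n] · ω_6^(nk)
where ω_6 = e^(-2πi/6)

Computing each X[k]:
X[0] = -4
X[1] = -2.0000+1.7321i
X[2] = 2.0000-1.7321i
X[3] = 4
X[4] = 2.0000+1.7321i
X[5] = -2.0000-1.7321i

X = [-4, -2.0000+1.7321i, 2.0000-1.7321i, 4, 2.0000+1.7321i, -2.0000-1.7321i]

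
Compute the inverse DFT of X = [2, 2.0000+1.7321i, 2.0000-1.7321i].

x[n] = (1/3) Σ(k=0 to 2) X[k] · e^(2πikn/3)

Computing each x[n]:
x[0] = 2
x[1] = -1
x[2] = 1

x = [2, -1, 1]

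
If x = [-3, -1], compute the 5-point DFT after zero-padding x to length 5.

Original 2-point DFT: [-4, -2]
Zero-padded 5-point DFT provides frequency interpolation.

DFT_5([x, 0, ...]) = [-4, -3.3090+0.9511i, -2.1910+0.5878i, -2.1910-0.5878i, -3.3090-0.9511i]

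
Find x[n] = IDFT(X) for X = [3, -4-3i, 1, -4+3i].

x[n] = (1/4) Σ(k=0 to 3) X[k] · e^(2πikn/4)

Computing each x[n]:
x[0] = -1
x[1] = 2
x[2] = 3
x[3] = -1

x = [-1, 2, 3, -1]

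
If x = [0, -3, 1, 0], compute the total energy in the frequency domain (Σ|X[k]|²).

Parseval: Σ|x[n]|² = (1/N)Σ|X[k]|², so Σ|X[k]|² = N·Σ|x[n]|² = 4·10.0000

Σ|X[k]|² = N·Σ|x[n]|² = 4·10.0000 = 40.0000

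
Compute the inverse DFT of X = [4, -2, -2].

x[n] = (1/3) Σ(k=0 to 2) X[k] · e^(2πikn/3)

Computing each x[n]:
x[0] = 0
x[1] = 2
x[2] = 2

x = [0, 2, 2]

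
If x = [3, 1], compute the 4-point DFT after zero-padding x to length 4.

Original 2-point DFT: [4, 2]
Zero-padded 4-point DFT provides frequency interpolation.

DFT_4([x, 0, ...]) = [4, 3-1i, 2, 3+1i]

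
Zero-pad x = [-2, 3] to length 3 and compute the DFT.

Original 2-point DFT: [1, -5]
Zero-padded 3-point DFT provides frequency interpolation.

DFT_3([x, 0, ...]) = [1, -3.5000-2.5981i, -3.5000+2.5981i]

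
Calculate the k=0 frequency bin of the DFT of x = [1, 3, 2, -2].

X[0] = Σ(n=0 to 3) x[n] · ω_4^0 = Σ x[n]
= (1) + (3) + (2) + (-2)

X[0] = 4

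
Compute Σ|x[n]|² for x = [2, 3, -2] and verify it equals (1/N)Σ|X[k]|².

Time domain:
Σ|x[n]|² = |2|² + |3|² + |-2|² = 17.0000

Frequency domain:
(1/3)Σ|X[k]|² = (1/3)(|3|² + |1.5000-4.3301i|² + |1.5000+4.3301i|²) = (1/3)·51.0000 = 17.0000

Both sides agree, confirming Parseval's theorem.

Σ|x[n]|² = (1/N)Σ|X[k]|² = 17.0000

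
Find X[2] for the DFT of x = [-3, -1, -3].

X[2] = Σ(n=0 to 2) x[n] · ω_3^(2n) where ω_3 = e^(-2πi/3)
= (-3)·ω_3^0 + (-1)·ω_3^2 + (-3)·ω_3^4

X[2] = -1.0000+1.7321i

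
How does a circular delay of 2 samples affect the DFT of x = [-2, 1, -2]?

Time shift by 2: X_shifted[k] = ω_3^(2k) · X[k]
Shifted x = [1, -2, -2]

DFT(x[n-2]) = [-3, 3, 3]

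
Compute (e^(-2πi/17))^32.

Since ω_17^17 = 1, powers reduce modulo 17.
32 mod 17 = 15
So ω_17^32 = ω_17^15 = e^(-2πi·15/17)

ω_17^32 = ω_17^15 = 0.7390+0.6737i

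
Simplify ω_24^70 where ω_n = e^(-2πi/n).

Since ω_24^24 = 1, powers reduce modulo 24.
70 mod 24 = 22
So ω_24^70 = ω_24^22 = e^(-2πi·22/24)

ω_24^70 = ω_24^22 = 0.8660+0.5000i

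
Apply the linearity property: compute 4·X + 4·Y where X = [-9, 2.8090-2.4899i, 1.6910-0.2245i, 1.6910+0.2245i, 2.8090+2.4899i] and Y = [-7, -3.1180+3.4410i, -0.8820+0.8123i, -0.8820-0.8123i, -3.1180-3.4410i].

By linearity: DFT(4x + 4y) = 4·DFT(x) + 4·DFT(y)
= 4·[-9, 2.8090-2.4899i, 1.6910-0.2245i, 1.6910+0.2245i, 2.8090+2.4899i] + 4·[-7, -3.1180+3.4410i, -0.8820+0.8123i, -0.8820-0.8123i, -3.1180-3.4410i]

Computing element-wise:
Z[0] = 4·(-9) + 4·(-7) = -64
Z[1] = 4·(2.8090-2.4899i) + 4·(-3.1180+3.4410i) = -1.2360+3.8044i
Z[2] = 4·(1.6910-0.2245i) + 4·(-0.8820+0.8123i) = 3.2360+2.3512i
Z[3] = 4·(1.6910+0.2245i) + 4·(-0.8820-0.8123i) = 3.2360-2.3512i
Z[4] = 4·(2.8090+2.4899i) + 4·(-3.1180-3.4410i) = -1.2360-3.8044i

DFT(4x + 4y) = 4·X + 4·Y = [-64, -1.2360+3.8044i, 3.2360+2.3512i, 3.2360-2.3512i, -1.2360-3.8044i]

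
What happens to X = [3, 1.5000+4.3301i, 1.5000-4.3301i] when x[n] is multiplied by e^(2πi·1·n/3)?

Modulation property: DFT(ω_3^(-1n)·x[n]) = X[(k-1) mod 3], so circularly shift X by 1 positions.

X[k-1] = [1.5000-4.3301i, 3, 1.5000+4.3301i]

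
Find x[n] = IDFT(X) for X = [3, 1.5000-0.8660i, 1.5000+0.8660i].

x[n] = (1/3) Σ(k=0 to 2) X[k] · e^(2πikn/3)

Computing each x[n]:
x[0] = 2
x[1] = 1
x[2] = 0

x = [2, 1, 0]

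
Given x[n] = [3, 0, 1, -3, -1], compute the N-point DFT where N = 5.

X[k] = Σ(n=0 to 4) x[n] · ω_5^(nk)
where ω_5 = e^(-2πi/5)

Computing each X[k]:
X[0] = 0
X[1] = 4.3090-3.3022i
X[2] = 3.1910+3.2164i
X[3] = 3.1910-3.2164i
X[4] = 4.3090+3.3022i

X = [0, 4.3090-3.3022i, 3.1910+3.2164i, 3.1910-3.2164i, 4.3090+3.3022i]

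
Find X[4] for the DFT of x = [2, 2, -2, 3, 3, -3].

X[4] = Σ(n=0 to 5) x[n] · ω_6^(4n) where ω_6 = e^(-2πi/6)
= (2)·ω_6^0 + (2)·ω_6^4 + (-2)·ω_6^8 + (3)·ω_6^12 + (3)·ω_6^16 + (-3)·ω_6^20

X[4] = 5.0000+8.6603i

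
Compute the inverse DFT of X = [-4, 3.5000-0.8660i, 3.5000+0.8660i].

x[n] = (1/3) Σ(k=0 to 2) X[k] · e^(2πikn/3)

Computing each x[n]:
x[0] = 1
x[1] = -2
x[2] = -3

x = [1, -2, -3]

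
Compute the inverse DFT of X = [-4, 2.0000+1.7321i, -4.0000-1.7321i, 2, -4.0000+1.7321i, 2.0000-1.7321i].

x[n] = (1/6) Σ(k=0 to 5) X[k] · e^(2πikn/6)

Computing each x[n]:
x[0] = -1
x[1] = 0
x[2] = -1
x[3] = -3
x[4] = 1
x[5] = 0

x = [-1, 0, -1, -3, 1, 0]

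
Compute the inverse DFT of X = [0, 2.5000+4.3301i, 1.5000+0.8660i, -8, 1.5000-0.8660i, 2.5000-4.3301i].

x[n] = (1/6) Σ(k=0 to 5) X[k] · e^(2πikn/6)

Computing each x[n]:
x[0] = 0
x[1] = 0
x[2] = -3
x[3] = 1
x[4] = -1
x[5] = 3

x = [0, 0, -3, 1, -1, 3]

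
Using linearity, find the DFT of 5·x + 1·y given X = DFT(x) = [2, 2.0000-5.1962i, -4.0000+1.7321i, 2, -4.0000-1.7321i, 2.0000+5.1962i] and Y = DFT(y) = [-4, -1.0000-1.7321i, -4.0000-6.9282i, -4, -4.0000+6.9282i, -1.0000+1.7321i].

By linearity: DFT(5x + 1y) = 5·DFT(x) + 1·DFT(y)
= 5·[2, 2.0000-5.1962i, -4.0000+1.7321i, 2, -4.0000-1.7321i, 2.0000+5.1962i] + 1·[-4, -1.0000-1.7321i, -4.0000-6.9282i, -4, -4.0000+6.9282i, -1.0000+1.7321i]

Computing element-wise:
Z[0] = 5·(2) + 1·(-4) = 6
Z[1] = 5·(2.0000-5.1962i) + 1·(-1.0000-1.7321i) = 9.0000-27.7131i
Z[2] = 5·(-4.0000+1.7321i) + 1·(-4.0000-6.9282i) = -24.0000+1.7323i
Z[3] = 5·(2) + 1·(-4) = 6
Z[4] = 5·(-4.0000-1.7321i) + 1·(-4.0000+6.9282i) = -24.0000-1.7323i
Z[5] = 5·(2.0000+5.1962i) + 1·(-1.0000+1.7321i) = 9.0000+27.7131i

DFT(5x + 1y) = 5·X + 1·Y = [6, 9.0000-27.7131i, -24.0000+1.7323i, 6, -24.0000-1.7323i, 9.0000+27.7131i]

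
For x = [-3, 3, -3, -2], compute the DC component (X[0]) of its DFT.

X[0] = Σ(n=0 to 3) x[n] · ω_4^0 = Σ x[n]
= (-3) + (3) + (-3) + (-2)

X[0] = -5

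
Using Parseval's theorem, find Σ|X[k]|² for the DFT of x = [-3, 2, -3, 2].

Parseval: Σ|x[n]|² = (1/N)Σ|X[k]|², so Σ|X[k]|² = N·Σ|x[n]|² = 4·26.0000

Σ|X[k]|² = N·Σ|x[n]|² = 4·26.0000 = 104.0000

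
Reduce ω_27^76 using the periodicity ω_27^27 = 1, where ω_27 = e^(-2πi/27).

Since ω_27^27 = 1, powers reduce modulo 27.
76 mod 27 = 22
So ω_27^76 = ω_27^22 = e^(-2πi·22/27)

ω_27^76 = ω_27^22 = 0.3961+0.9182i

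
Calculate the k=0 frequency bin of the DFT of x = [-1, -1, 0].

X[0] = Σ(n=0 to 2) x[n] · ω_3^0 = Σ x[n]
= (-1) + (-1) + (0)

X[0] = -2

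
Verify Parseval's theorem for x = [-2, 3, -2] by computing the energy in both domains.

Time domain:
Σ|x[n]|² = |-2|² + |3|² + |-2|² = 17.0000

Frequency domain:
(1/3)Σ|X[k]|² = (1/3)(|-1|² + |-2.5000-4.3301i|² + |-2.5000+4.3301i|²) = (1/3)·51.0000 = 17.0000

Both sides agree, confirming Parseval's theorem.

Σ|x[n]|² = (1/N)Σ|X[k]|² = 17.0000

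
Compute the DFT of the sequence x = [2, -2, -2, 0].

X[k] = Σ(n=0 to 3) x[n] · ω_4^(nk)
where ω_4 = e^(-2πi/4)

Computing each X[k]:
X[0] = -2
X[1] = 4+2i
X[2] = 2
X[3] = 4-2i

X = [-2, 4+2i, 2, 4-2i]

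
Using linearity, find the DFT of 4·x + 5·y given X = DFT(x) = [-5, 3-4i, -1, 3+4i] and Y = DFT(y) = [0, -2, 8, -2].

By linearity: DFT(4x + 5y) = 4·DFT(x) + 5·DFT(y)
= 4·[-5, 3-4i, -1, 3+4i] + 5·[0, -2, 8, -2]

Computing element-wise:
Z[0] = 4·(-5) + 5·(0) = -20
Z[1] = 4·(3-4i) + 5·(-2) = 2-16i
Z[2] = 4·(-1) + 5·(8) = 36
Z[3] = 4·(3+4i) + 5·(-2) = 2+16i

DFT(4x + 5y) = 4·X + 5·Y = [-20, 2-16i, 36, 2+16i]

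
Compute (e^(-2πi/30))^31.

Since ω_30^30 = 1, powers reduce modulo 30.
31 mod 30 = 1
So ω_30^31 = ω_30^1 = e^(-2πi·1/30)

ω_30^31 = ω_30^1 = 0.9781-0.2079i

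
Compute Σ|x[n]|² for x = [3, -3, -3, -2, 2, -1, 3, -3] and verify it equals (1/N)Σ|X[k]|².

Time domain:
Σ|x[n]|² = |3|² + |-3|² + |-3|² + |-2|² + |2|² + |-1|² + |3|² + |-3|² = 54.0000

Frequency domain:
(1/8)Σ|X[k]|² = (1/8)(|-4|² + |-1.1213+6.7071i|² + |5-1i|² + |3.1213-5.2929i|² + |14|² + |3.1213+5.2929i|² + |5+1i|² + |-1.1213-6.7071i|²) = (1/8)·432.0000 = 54.0000

Both sides agree, confirming Parseval's theorem.

Σ|x[n]|² = (1/N)Σ|X[k]|² = 54.0000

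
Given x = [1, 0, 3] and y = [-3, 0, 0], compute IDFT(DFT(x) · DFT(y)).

(x ⊛ y)[n] = Σ(m=0 to 2) x[m] · y[(n-m) mod 3]

Computing each output sample:
(x ⊛ y)[0] = -3
(x ⊛ y)[1] = 0
(x ⊛ y)[2] = -9

x ⊛ y = [-3, 0, -9]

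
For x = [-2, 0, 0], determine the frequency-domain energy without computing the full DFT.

Parseval: Σ|x[n]|² = (1/N)Σ|X[k]|², so Σ|X[k]|² = N·Σ|x[n]|² = 3·4.0000

Σ|X[k]|² = N·Σ|x[n]|² = 3·4.0000 = 12.0000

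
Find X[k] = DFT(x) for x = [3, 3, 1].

X[k] = Σ(n=0 to 2) x[n] · ω_3^(nk)
where ω_3 = e^(-2πi/3)

Computing each X[k]:
X[0] = 7
X[1] = 1.0000-1.7321i
X[2] = 1.0000+1.7321i

X = [7, 1.0000-1.7321i, 1.0000+1.7321i]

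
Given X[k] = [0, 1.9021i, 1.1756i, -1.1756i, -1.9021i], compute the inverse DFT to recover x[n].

x[n] = (1/5) Σ(k=0 to 4) X[k] · e^(2πikn/5)

Computing each x[n]:
x[0] = 0
x[1] = -1
x[2] = 0
x[3] = 0
x[4] = 1

x = [0, -1, 0, 0, 1]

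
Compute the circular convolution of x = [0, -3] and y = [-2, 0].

(x ⊛ y)[n] = Σ(m=0 to 1) x[m] · y[(n-m) mod 2]

Computing each output sample:
(x ⊛ y)[0] = 0
(x ⊛ y)[1] = 6

x ⊛ y = [0, 6]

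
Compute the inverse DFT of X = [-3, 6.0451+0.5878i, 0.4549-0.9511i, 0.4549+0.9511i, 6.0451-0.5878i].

x[n] = (1/5) Σ(k=0 to 4) X[k] · e^(2πikn/5)

Computing each x[n]:
x[0] = 2
x[1] = 0
x[2] = -3
x[3] = -2
x[4] = 0

x = [2, 0, -3, -2, 0]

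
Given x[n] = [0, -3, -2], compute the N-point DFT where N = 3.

X[k] = Σ(n=0 to 2) x[n] · ω_3^(nk)
where ω_3 = e^(-2πi/3)

Computing each X[k]:
X[0] = -5
X[1] = 2.5000+0.8660i
X[2] = 2.5000-0.8660i

X = [-5, 2.5000+0.8660i, 2.5000-0.8660i]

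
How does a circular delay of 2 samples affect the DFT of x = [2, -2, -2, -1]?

Time shift by 2: X_shifted[k] = ω_4^(2k) · X[k]
Shifted x = [-2, -1, 2, -2]

DFT(x[n-2]) = [-3, -4-1i, 3, -4+1i]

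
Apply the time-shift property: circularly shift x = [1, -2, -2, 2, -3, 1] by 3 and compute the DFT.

Time shift by 3: X_shifted[k] = ω_6^(3k) · X[k]
Shifted x = [2, -3, 1, 1, -2, -2]

DFT(x[n-3]) = [-3, -1.0000-1.7321i, 6.0000+3.4641i, 5, 6.0000-3.4641i, -1.0000+1.7321i]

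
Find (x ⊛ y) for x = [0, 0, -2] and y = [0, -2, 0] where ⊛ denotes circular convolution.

(x ⊛ y)[n] = Σ(m=0 to 2) x[m] · y[(n-m) mod 3]

Computing each output sample:
(x ⊛ y)[0] = 4
(x ⊛ y)[1] = 0
(x ⊛ y)[2] = 0

x ⊛ y = [4, 0, 0]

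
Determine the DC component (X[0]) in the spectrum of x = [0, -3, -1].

X[0] = Σ(n=0 to 2) x[n] · ω_3^0 = Σ x[n]
= (0) + (-3) + (-1)

X[0] = -4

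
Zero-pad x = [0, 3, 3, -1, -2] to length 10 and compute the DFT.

Original 5-point DFT: [3, -1.3090-7.1064i, -0.1910+0.8653i, -0.1910-0.8653i, -1.3090+7.1064i]
Zero-padded 10-point DFT provides frequency interpolation.

DFT_10([x, 0, ...]) = [3, 5.2812-2.4899i, -1.3090-7.1064i, -4.7812+0.2245i, -0.1910+0.8653i, -1, -0.1910-0.8653i, -4.7812-0.2245i, -1.3090+7.1064i, 5.2812+2.4899i]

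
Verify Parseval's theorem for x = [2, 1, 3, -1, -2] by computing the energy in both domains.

Time domain:
Σ|x[n]|² = |2|² + |1|² + |3|² + |-1|² + |-2|² = 19.0000

Frequency domain:
(1/5)Σ|X[k]|² = (1/5)(|3|² + |0.0729-5.2043i|² + |3.4271+2.0409i|² + |3.4271-2.0409i|² + |0.0729+5.2043i|²) = (1/5)·95.0000 = 19.0000

Both sides agree, confirming Parseval's theorem.

Σ|x[n]|² = (1/N)Σ|X[k]|² = 19.0000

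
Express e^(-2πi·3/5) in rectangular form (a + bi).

ω_5^3 = e^(-2πi·3/5)
= cos(-2π·3/5) + i·sin(-2π·3/5)
= cos(-6π/5) + i·sin(-6π/5)

ω_5^3 = cos(-6π/5) + i·sin(-6π/5) = -0.8090+0.5878i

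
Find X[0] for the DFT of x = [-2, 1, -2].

X[0] = Σ(n=0 to 2) x[n] · ω_3^0 = Σ x[n]
= (-2) + (1) + (-2)

X[0] = -3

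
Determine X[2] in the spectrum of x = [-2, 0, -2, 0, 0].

X[2] = Σ(n=0 to 4) x[n] · ω_5^(2n) where ω_5 = e^(-2πi/5)
= (-2)·ω_5^0 + (0)·ω_5^2 + (-2)·ω_5^4 + (0)·ω_5^6 + (0)·ω_5^8

X[2] = -2.6180-1.9021i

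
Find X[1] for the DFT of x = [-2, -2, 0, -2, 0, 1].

X[1] = Σ(n=0 to 5) x[n] · ω_6^(1n) where ω_6 = e^(-2πi/6)
= (-2)·ω_6^0 + (-2)·ω_6^1 + (0)·ω_6^2 + (-2)·ω_6^3 + (0)·ω_6^4 + (1)·ω_6^5

X[1] = -0.5000+2.5981i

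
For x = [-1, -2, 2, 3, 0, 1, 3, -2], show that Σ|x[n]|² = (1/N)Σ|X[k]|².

Time domain:
Σ|x[n]|² = |-1|² + |-2|² + |2|² + |3|² + |0|² + |1|² + |3|² + |-2|² = 32.0000

Frequency domain:
(1/8)Σ|X[k]|² = (1/8)(|4|² + |-6.6569-0.4142i|² + |-6+2i|² + |4.6569-2.4142i|² + |4|² + |4.6569+2.4142i|² + |-6-2i|² + |-6.6569+0.4142i|²) = (1/8)·256.0000 = 32.0000

Both sides agree, confirming Parseval's theorem.

Σ|x[n]|² = (1/N)Σ|X[k]|² = 32.0000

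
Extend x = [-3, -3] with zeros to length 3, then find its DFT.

Original 2-point DFT: [-6, 0]
Zero-padded 3-point DFT provides frequency interpolation.

DFT_3([x, 0, ...]) = [-6, -1.5000+2.5981i, -1.5000-2.5981i]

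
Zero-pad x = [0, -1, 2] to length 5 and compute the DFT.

Original 3-point DFT: [1, -0.5000+2.5981i, -0.5000-2.5981i]
Zero-padded 5-point DFT provides frequency interpolation.

DFT_5([x, 0, ...]) = [1, -1.9271-0.2245i, 1.4271+2.4899i, 1.4271-2.4899i, -1.9271+0.2245i]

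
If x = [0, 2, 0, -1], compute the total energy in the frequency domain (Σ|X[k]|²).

Parseval: Σ|x[n]|² = (1/N)Σ|X[k]|², so Σ|X[k]|² = N·Σ|x[n]|² = 4·5.0000

Σ|X[k]|² = N·Σ|x[n]|² = 4·5.0000 = 20.0000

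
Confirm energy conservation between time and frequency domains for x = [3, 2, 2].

Time domain:
Σ|x[n]|² = |3|² + |2|² + |2|² = 17.0000

Frequency domain:
(1/3)Σ|X[k]|² = (1/3)(|7|² + |1|² + |1|²) = (1/3)·51.0000 = 17.0000

Both sides agree, confirming Parseval's theorem.

Σ|x[n]|² = (1/N)Σ|X[k]|² = 17.0000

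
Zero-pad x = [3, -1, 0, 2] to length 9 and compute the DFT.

Original 4-point DFT: [4, 3+3i, 2, 3-3i]
Zero-padded 9-point DFT provides frequency interpolation.

DFT_9([x, 0, ...]) = [4, 1.2340-1.0893i, 1.8264+2.7169i, 5.5000+0.8660i, 2.9397-1.3900i, 2.9397+1.3900i, 5.5000-0.8660i, 1.8264-2.7169i, 1.2340+1.0893i]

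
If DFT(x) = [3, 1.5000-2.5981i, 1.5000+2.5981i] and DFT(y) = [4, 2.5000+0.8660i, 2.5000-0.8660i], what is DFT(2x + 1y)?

By linearity: DFT(2x + 1y) = 2·DFT(x) + 1·DFT(y)
= 2·[3, 1.5000-2.5981i, 1.5000+2.5981i] + 1·[4, 2.5000+0.8660i, 2.5000-0.8660i]

Computing element-wise:
Z[0] = 2·(3) + 1·(4) = 10
Z[1] = 2·(1.5000-2.5981i) + 1·(2.5000+0.8660i) = 5.5000-4.3302i
Z[2] = 2·(1.5000+2.5981i) + 1·(2.5000-0.8660i) = 5.5000+4.3302i

DFT(2x + 1y) = 2·X + 1·Y = [10, 5.5000-4.3302i, 5.5000+4.3302i]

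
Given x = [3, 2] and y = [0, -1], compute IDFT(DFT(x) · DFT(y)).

(x ⊛ y)[n] = Σ(m=0 to 1) x[m] · y[(n-m) mod 2]

Computing each output sample:
(x ⊛ y)[0] = -2
(x ⊛ y)[1] = -3

x ⊛ y = [-2, -3]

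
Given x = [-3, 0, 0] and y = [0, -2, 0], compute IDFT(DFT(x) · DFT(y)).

(x ⊛ y)[n] = Σ(m=0 to 2) x[m] · y[(n-m) mod 3]

Computing each output sample:
(x ⊛ y)[0] = 0
(x ⊛ y)[1] = 6
(x ⊛ y)[2] = 0

x ⊛ y = [0, 6, 0]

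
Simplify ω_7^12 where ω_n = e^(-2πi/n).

Since ω_7^7 = 1, powers reduce modulo 7.
12 mod 7 = 5
So ω_7^12 = ω_7^5 = e^(-2πi·5/7)

ω_7^12 = ω_7^5 = -0.2225+0.9749i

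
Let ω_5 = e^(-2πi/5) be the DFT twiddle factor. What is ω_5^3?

ω_5^3 = e^(-2πi·3/5)
= cos(-2π·3/5) + i·sin(-2π·3/5)
= cos(-6π/5) + i·sin(-6π/5)

ω_5^3 = cos(-6π/5) + i·sin(-6π/5) = -0.8090+0.5878i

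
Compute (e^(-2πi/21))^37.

Since ω_21^21 = 1, powers reduce modulo 21.
37 mod 21 = 16
So ω_21^37 = ω_21^16 = e^(-2πi·16/21)

ω_21^37 = ω_21^16 = 0.0747+0.9972i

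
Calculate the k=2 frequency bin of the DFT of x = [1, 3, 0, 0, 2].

X[2] = Σ(n=0 to 4) x[n] · ω_5^(2n) where ω_5 = e^(-2πi/5)
= (1)·ω_5^0 + (3)·ω_5^2 + (0)·ω_5^4 + (0)·ω_5^6 + (2)·ω_5^8

X[2] = -3.0451-0.5878i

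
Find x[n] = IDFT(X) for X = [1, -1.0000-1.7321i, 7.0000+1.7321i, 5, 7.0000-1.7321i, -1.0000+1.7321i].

x[n] = (1/6) Σ(k=0 to 5) X[k] · e^(2πikn/6)

Computing each x[n]:
x[0] = 3
x[1] = -2
x[2] = 1
x[3] = 2
x[4] = -1
x[5] = -2

x = [3, -2, 1, 2, -1, -2]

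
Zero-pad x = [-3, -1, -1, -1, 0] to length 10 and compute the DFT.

Original 5-point DFT: [-6, -1.6910+0.9511i, -2.8090+0.5878i, -2.8090-0.5878i, -1.6910-0.9511i]
Zero-padded 10-point DFT provides frequency interpolation.

DFT_10([x, 0, ...]) = [-6, -3.8090+2.4899i, -1.6910+0.9511i, -2.6910-0.2245i, -2.8090+0.5878i, -2, -2.8090-0.5878i, -2.6910+0.2245i, -1.6910-0.9511i, -3.8090-2.4899i]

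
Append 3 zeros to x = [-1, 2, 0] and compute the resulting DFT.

Original 3-point DFT: [1, -2.0000-1.7321i, -2.0000+1.7321i]
Zero-padded 6-point DFT provides frequency interpolation.

DFT_6([x, 0, ...]) = [1, -1.7321i, -2.0000-1.7321i, -3, -2.0000+1.7321i, 1.7321i]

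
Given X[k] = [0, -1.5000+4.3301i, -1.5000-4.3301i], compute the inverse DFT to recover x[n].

x[n] = (1/3) Σ(k=0 to 2) X[k] · e^(2πikn/3)

Computing each x[n]:
x[0] = -1
x[1] = -2
x[2] = 3

x = [-1, -2, 3]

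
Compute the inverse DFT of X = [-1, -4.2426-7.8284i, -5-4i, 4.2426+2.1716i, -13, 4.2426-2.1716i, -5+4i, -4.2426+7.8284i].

x[n] = (1/8) Σ(k=0 to 7) X[k] · e^(2πikn/8)

Computing each x[n]:
x[0] = -3
x[1] = 2
x[2] = 2
x[3] = 3
x[4] = -3
x[5] = 3
x[6] = -3
x[7] = -2

x = [-3, 2, 2, 3, -3, 3, -3, -2]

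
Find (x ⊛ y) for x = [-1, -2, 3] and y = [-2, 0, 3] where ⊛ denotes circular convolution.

(x ⊛ y)[n] = Σ(m=0 to 2) x[m] · y[(n-m) mod 3]

Computing each output sample:
(x ⊛ y)[0] = -4
(x ⊛ y)[1] = 13
(x ⊛ y)[2] = -9

x ⊛ y = [-4, 13, -9]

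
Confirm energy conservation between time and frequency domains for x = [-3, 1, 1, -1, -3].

Time domain:
Σ|x[n]|² = |-3|² + |1|² + |1|² + |-1|² + |-3|² = 21.0000

Frequency domain:
(1/5)Σ|X[k]|² = (1/5)(|-5|² + |-3.6180-4.9798i|² + |-1.3820-0.4490i|² + |-1.3820+0.4490i|² + |-3.6180+4.9798i|²) = (1/5)·105.0000 = 21.0000

Both sides agree, confirming Parseval's theorem.

Σ|x[n]|² = (1/N)Σ|X[k]|² = 21.0000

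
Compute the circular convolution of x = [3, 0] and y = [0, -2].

(x ⊛ y)[n] = Σ(m=0 to 1) x[m] · y[(n-m) mod 2]

Computing each output sample:
(x ⊛ y)[0] = 0
(x ⊛ y)[1] = -6

x ⊛ y = [0, -6]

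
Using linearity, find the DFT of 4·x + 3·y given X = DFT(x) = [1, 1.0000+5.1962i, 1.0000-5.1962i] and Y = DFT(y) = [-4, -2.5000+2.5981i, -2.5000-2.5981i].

By linearity: DFT(4x + 3y) = 4·DFT(x) + 3·DFT(y)
= 4·[1, 1.0000+5.1962i, 1.0000-5.1962i] + 3·[-4, -2.5000+2.5981i, -2.5000-2.5981i]

Computing element-wise:
Z[0] = 4·(1) + 3·(-4) = -8
Z[1] = 4·(1.0000+5.1962i) + 3·(-2.5000+2.5981i) = -3.5000+28.5791i
Z[2] = 4·(1.0000-5.1962i) + 3·(-2.5000-2.5981i) = -3.5000-28.5791i

DFT(4x + 3y) = 4·X + 3·Y = [-8, -3.5000+28.5791i, -3.5000-28.5791i]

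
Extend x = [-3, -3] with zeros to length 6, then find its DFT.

Original 2-point DFT: [-6, 0]
Zero-padded 6-point DFT provides frequency interpolation.

DFT_6([x, 0, ...]) = [-6, -4.5000+2.5981i, -1.5000+2.5981i, 0, -1.5000-2.5981i, -4.5000-2.5981i]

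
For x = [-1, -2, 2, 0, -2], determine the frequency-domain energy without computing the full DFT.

Parseval: Σ|x[n]|² = (1/N)Σ|X[k]|², so Σ|X[k]|² = N·Σ|x[n]|² = 5·13.0000

Σ|X[k]|² = N·Σ|x[n]|² = 5·13.0000 = 65.0000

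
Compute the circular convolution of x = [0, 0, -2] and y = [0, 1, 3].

(x ⊛ y)[n] = Σ(m=0 to 2) x[m] · y[(n-m) mod 3]

Computing each output sample:
(x ⊛ y)[0] = -2
(x ⊛ y)[1] = -6
(x ⊛ y)[2] = 0

x ⊛ y = [-2, -6, 0]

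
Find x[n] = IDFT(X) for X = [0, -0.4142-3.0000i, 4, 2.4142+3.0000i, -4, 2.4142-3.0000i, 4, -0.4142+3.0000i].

x[n] = (1/8) Σ(k=0 to 7) X[k] · e^(2πikn/8)

Computing each x[n]:
x[0] = 1
x[1] = 0
x[2] = 0
x[3] = 1
x[4] = 0
x[5] = 1
x[6] = -3
x[7] = 0

x = [1, 0, 0, 1, 0, 1, -3, 0]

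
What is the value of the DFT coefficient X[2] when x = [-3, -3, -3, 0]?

X[2] = Σ(n=0 to 3) x[n] · ω_4^(2n) where ω_4 = e^(-2πi/4)
= (-3)·ω_4^0 + (-3)·ω_4^2 + (-3)·ω_4^4 + (0)·ω_4^6

X[2] = -3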